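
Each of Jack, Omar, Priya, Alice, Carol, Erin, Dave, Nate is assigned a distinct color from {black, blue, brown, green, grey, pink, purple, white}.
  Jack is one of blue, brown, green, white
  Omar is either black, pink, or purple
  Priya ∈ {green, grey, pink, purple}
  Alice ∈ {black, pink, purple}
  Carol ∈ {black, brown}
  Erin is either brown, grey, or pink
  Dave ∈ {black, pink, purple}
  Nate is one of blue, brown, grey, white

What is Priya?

green

The 3 variables Omar, Alice, Dave are confined to {black, pink, purple}, which locks those values in; drop them from Priya, Carol, Erin.
Carol's domain is down to {brown}, so Carol = brown. Strike brown from Jack, Erin, Nate.
Erin must be grey (only option left). Strike grey from Priya, Nate.
So Priya = green.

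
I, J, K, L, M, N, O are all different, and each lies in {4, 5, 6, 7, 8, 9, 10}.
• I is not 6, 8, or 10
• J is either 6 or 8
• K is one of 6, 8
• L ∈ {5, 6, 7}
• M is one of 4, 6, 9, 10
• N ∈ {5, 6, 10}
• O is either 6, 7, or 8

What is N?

J and K between them cover only {6, 8} — a naked pair. Remove those values from L, M, N, O.
O's domain is down to {7}, so O = 7. Eliminate 7 elsewhere: I, L.
That leaves L = 5. Remove 5 from I, N.
So N = 10.

10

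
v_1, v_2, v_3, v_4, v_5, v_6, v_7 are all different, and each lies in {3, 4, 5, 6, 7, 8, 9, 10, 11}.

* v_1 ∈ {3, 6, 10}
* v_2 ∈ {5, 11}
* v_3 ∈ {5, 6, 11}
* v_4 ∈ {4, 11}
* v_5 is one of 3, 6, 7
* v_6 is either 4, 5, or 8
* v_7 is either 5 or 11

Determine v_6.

8

v_2 and v_7 between them cover only {5, 11} — a naked pair. Remove those values from v_3, v_4, v_6.
That leaves v_3 = 6. So v_1, v_5 can't be 6.
v_4's domain is down to {4}, so v_4 = 4. So v_6 can't be 4.
So v_6 = 8.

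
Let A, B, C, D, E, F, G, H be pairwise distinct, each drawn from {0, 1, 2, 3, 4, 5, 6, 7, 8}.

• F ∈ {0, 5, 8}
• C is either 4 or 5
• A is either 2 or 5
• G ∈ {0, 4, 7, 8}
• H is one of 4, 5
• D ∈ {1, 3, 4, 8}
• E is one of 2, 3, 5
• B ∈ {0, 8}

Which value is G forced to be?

7

The 8 variables draw from only 8 values {0, 1, 2, 3, 4, 5, 7, 8}, so each is used; only D can be 1, hence D = 1.
Among the 7 still-open variables, 3 fits only E (and all 7 values in {0, 2, 3, 4, 5, 7, 8} must be used), so E = 3.
The 6 still-open variables draw from only 6 values {0, 2, 4, 5, 7, 8}, so each is used; only A can be 2, hence A = 2.
The 5 still-open variables draw from only 5 values {0, 4, 5, 7, 8}, so each is used; only G can be 7, hence G = 7.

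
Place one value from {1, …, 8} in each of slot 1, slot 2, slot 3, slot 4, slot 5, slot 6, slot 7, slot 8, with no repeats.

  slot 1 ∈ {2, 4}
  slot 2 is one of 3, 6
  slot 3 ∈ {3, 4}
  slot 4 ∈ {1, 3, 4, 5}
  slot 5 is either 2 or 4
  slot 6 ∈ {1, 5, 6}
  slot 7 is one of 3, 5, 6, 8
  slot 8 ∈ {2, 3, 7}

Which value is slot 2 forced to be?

Among the 8 variables, 7 fits only slot 8 (and all 8 values in {1, 2, 3, 4, 5, 6, 7, 8} must be used), so slot 8 = 7.
Among the 7 still-open variables, 8 fits only slot 7 (and all 7 values in {1, 2, 3, 4, 5, 6, 8} must be used), so slot 7 = 8.
The 2 variables slot 1 and slot 5 are confined to {2, 4}, which locks those values in; drop them from slot 3, slot 4.
That leaves slot 3 = 3. So slot 2, slot 4 can't be 3.
So slot 2 = 6.

6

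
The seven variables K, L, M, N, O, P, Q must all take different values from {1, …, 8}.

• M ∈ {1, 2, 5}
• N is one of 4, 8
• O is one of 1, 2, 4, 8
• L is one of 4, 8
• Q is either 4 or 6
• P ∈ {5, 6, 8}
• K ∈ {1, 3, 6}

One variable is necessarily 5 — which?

P

Among the 7 variables, 3 fits only K (and all 7 values in {1, 2, 3, 4, 5, 6, 8} must be used), so K = 3.
L and N share exactly the 2 values {4, 8}; by pigeonhole those values go to them, so strike 4, 8 from O, P, Q.
Q has just one choice, so Q = 6. So P can't be 6.
So 5 goes to P.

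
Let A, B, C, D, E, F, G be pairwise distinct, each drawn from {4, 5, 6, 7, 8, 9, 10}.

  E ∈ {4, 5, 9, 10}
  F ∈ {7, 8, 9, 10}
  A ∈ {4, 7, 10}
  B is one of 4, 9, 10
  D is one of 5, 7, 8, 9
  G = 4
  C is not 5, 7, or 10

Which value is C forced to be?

G has just one choice, so G = 4. Strike 4 from A, B, C, E.
The 6 still-open variables draw from only 6 values {5, 6, 7, 8, 9, 10}, so each is used; only C can be 6, hence C = 6.

6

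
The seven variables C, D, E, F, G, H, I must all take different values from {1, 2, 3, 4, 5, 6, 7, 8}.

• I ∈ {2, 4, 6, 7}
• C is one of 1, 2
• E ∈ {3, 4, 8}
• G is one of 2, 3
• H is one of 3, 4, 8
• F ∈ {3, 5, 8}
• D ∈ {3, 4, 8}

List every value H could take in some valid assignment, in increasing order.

3, 4, 8

The 3 variables D, E, H are confined to {3, 4, 8}, which locks those values in; drop them from F, G, I.
F's domain is down to {5}, so F = 5.
G must be 2 (only option left). So C, I can't be 2.
That leaves C = 1.
No further eliminations apply; H can still be any of 3, 4, 8.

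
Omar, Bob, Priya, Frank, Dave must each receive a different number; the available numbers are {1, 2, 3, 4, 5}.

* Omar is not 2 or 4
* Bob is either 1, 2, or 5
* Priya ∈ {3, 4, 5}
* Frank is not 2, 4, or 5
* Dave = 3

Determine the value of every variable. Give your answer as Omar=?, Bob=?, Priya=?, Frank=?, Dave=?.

Omar=5, Bob=2, Priya=4, Frank=1, Dave=3

Dave's domain is down to {3}, so Dave = 3. Eliminate 3 elsewhere: Omar, Priya, Frank.
That leaves Frank = 1. Remove 1 from Omar, Bob.
Omar must be 5 (only option left). So Bob, Priya can't be 5.
Bob has just one choice, so Bob = 2.
Priya must be 4 (only option left).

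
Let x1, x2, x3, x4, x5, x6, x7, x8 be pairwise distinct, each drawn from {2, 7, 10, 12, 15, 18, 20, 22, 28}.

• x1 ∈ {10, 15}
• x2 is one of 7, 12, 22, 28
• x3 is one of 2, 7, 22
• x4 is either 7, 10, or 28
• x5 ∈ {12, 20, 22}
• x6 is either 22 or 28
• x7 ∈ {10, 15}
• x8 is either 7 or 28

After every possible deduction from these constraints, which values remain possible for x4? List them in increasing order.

7, 28

The 8 variables together cover exactly {2, 7, 10, 12, 15, 20, 22, 28} — 8 values for 8 variables — and 2 appears only in x3's list, so x3 = 2.
The 7 still-open variables together cover exactly {7, 10, 12, 15, 20, 22, 28} — 7 values for 7 variables — and 20 appears only in x5's list, so x5 = 20.
The 6 still-open variables draw from only 6 values {7, 10, 12, 15, 22, 28}, so each is used; only x2 can be 12, hence x2 = 12.
Among the 5 still-open variables, 22 fits only x6 (and all 5 values in {7, 10, 15, 22, 28} must be used), so x6 = 22.
The 2 variables x1 and x7 are confined to {10, 15}, which locks those values in; drop them from x4.
No further eliminations apply; x4 can still be any of 7, 28.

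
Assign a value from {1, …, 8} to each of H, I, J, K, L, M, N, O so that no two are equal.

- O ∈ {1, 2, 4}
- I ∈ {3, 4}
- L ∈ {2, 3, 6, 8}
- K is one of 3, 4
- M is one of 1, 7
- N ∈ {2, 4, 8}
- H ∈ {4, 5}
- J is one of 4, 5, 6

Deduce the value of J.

The 8 variables together cover exactly {1, 2, 3, 4, 5, 6, 7, 8} — 8 values for 8 variables — and 7 appears only in M's list, so M = 7.
Among the 7 still-open variables, 1 fits only O (and all 7 values in {1, 2, 3, 4, 5, 6, 8} must be used), so O = 1.
The 2 variables I and K are confined to {3, 4}, which locks those values in; drop them from H, J, L, N.
H must be 5 (only option left). Strike 5 from J.
So J = 6.

6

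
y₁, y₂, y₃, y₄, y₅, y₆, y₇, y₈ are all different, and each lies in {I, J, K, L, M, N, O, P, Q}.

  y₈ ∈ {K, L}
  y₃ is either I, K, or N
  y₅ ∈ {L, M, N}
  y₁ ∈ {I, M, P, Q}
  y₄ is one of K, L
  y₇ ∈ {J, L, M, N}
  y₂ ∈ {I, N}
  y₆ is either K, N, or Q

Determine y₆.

Among the 8 variables, J fits only y₇ (and all 8 values in {I, J, K, L, M, N, P, Q} must be used), so y₇ = J.
Among the 7 still-open variables, P fits only y₁ (and all 7 values in {I, K, L, M, N, P, Q} must be used), so y₁ = P.
The 6 still-open variables together cover exactly {I, K, L, M, N, Q} — 6 values for 6 variables — and M appears only in y₅'s list, so y₅ = M.
The 5 still-open variables together cover exactly {I, K, L, N, Q} — 5 values for 5 variables — and Q appears only in y₆'s list, so y₆ = Q.

Q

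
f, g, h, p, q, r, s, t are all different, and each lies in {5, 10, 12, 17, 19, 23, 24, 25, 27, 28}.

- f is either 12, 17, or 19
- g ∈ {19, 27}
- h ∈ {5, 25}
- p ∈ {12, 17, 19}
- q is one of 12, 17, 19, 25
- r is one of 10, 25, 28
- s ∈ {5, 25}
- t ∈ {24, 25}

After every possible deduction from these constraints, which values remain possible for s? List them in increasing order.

The 2 variables h and s are confined to {5, 25}, which locks those values in; drop them from q, r, t.
t's domain is down to {24}, so t = 24.
f, p, q share exactly the 3 values {12, 17, 19}; by pigeonhole those values go to them, so strike 12, 17, 19 from g.
g's domain is down to {27}, so g = 27.
No further eliminations apply; s can still be any of 5, 25.

5, 25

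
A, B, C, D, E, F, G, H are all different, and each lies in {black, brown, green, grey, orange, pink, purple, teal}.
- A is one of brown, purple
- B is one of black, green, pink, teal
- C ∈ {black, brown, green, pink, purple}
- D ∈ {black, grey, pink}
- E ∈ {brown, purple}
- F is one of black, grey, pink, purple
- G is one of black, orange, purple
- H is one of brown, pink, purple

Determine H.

Among the 8 variables, orange fits only G (and all 8 values in {black, brown, green, grey, orange, pink, purple, teal} must be used), so G = orange.
The 7 still-open variables draw from only 7 values {black, brown, green, grey, pink, purple, teal}, so each is used; only B can be teal, hence B = teal.
Among the 6 still-open variables, green fits only C (and all 6 values in {black, brown, green, grey, pink, purple} must be used), so C = green.
The 2 variables A and E are confined to {brown, purple}, which locks those values in; drop them from F, H.
So H = pink.

pink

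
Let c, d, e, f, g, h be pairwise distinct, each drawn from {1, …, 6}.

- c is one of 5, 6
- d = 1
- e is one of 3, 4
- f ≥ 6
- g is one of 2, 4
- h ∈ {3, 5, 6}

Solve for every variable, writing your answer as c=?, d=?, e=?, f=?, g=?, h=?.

d has just one choice, so d = 1.
f has just one choice, so f = 6. So c, h can't be 6.
c must be 5 (only option left). Remove 5 from h.
h must be 3 (only option left). Remove 3 from e.
e's domain is down to {4}, so e = 4. Eliminate 4 elsewhere: g.
That leaves g = 2.

c=5, d=1, e=4, f=6, g=2, h=3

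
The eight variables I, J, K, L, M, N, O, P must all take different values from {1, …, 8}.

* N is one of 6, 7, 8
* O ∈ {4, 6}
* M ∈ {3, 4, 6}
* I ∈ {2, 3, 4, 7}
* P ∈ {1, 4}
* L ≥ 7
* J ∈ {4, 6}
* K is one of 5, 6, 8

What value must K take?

5

The 8 variables together cover exactly {1, 2, 3, 4, 5, 6, 7, 8} — 8 values for 8 variables — and 1 appears only in P's list, so P = 1.
The 7 still-open variables draw from only 7 values {2, 3, 4, 5, 6, 7, 8}, so each is used; only I can be 2, hence I = 2.
Among the 6 still-open variables, 3 fits only M (and all 6 values in {3, 4, 5, 6, 7, 8} must be used), so M = 3.
Among the 5 still-open variables, 5 fits only K (and all 5 values in {4, 5, 6, 7, 8} must be used), so K = 5.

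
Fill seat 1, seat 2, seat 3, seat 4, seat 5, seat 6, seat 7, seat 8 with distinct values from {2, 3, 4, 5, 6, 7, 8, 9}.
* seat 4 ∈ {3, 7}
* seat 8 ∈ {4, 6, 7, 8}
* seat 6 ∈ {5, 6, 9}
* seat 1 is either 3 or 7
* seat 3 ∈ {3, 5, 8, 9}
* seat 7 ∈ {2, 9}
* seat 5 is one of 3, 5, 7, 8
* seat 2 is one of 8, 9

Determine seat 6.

6

Among the 8 variables, 2 fits only seat 7 (and all 8 values in {2, 3, 4, 5, 6, 7, 8, 9} must be used), so seat 7 = 2.
The 7 still-open variables draw from only 7 values {3, 4, 5, 6, 7, 8, 9}, so each is used; only seat 8 can be 4, hence seat 8 = 4.
The 6 still-open variables draw from only 6 values {3, 5, 6, 7, 8, 9}, so each is used; only seat 6 can be 6, hence seat 6 = 6.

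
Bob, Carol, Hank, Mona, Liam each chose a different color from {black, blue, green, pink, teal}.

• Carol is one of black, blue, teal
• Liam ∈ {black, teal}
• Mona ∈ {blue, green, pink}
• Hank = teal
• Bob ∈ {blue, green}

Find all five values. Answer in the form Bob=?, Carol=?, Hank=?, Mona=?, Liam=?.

Hank has just one choice, so Hank = teal. Remove teal from Carol, Liam.
Liam has just one choice, so Liam = black. Remove black from Carol.
Carol's domain is down to {blue}, so Carol = blue. So Bob, Mona can't be blue.
Bob has just one choice, so Bob = green. So Mona can't be green.
Mona must be pink (only option left).

Bob=green, Carol=blue, Hank=teal, Mona=pink, Liam=black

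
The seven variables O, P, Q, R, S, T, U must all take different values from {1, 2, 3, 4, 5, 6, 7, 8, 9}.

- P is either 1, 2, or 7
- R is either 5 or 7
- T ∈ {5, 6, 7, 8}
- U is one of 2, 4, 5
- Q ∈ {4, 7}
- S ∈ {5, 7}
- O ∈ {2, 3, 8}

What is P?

1

R and S share exactly the 2 values {5, 7}; by pigeonhole those values go to them, so strike 5, 7 from P, Q, T, U.
Q's domain is down to {4}, so Q = 4. So U can't be 4.
That leaves U = 2. Strike 2 from O, P.
So P = 1.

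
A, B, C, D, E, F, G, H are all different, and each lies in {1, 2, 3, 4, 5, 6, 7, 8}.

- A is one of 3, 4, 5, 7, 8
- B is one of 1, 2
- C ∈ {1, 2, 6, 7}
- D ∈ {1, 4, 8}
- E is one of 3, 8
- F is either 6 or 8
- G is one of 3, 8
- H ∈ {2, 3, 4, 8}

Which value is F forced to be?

6

The 8 variables together cover exactly {1, 2, 3, 4, 5, 6, 7, 8} — 8 values for 8 variables — and 5 appears only in A's list, so A = 5.
The 7 still-open variables together cover exactly {1, 2, 3, 4, 6, 7, 8} — 7 values for 7 variables — and 7 appears only in C's list, so C = 7.
The 6 still-open variables together cover exactly {1, 2, 3, 4, 6, 8} — 6 values for 6 variables — and 6 appears only in F's list, so F = 6.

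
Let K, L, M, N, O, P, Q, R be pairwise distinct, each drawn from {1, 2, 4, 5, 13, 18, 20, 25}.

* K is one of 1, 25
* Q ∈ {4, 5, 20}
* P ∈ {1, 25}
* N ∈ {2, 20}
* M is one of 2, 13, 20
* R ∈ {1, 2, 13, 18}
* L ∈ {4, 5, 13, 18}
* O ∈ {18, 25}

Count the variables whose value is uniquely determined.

K and P between them cover only {1, 25} — a naked pair. Remove those values from O, R.
O's domain is down to {18}, so O = 18. So L, R can't be 18.
M, N, R share exactly the 3 values {2, 13, 20}; by pigeonhole those values go to them, so strike 2, 13, 20 from L, Q.
Determined: O=18. The other variables each still have more than one consistent value. That makes 1.

1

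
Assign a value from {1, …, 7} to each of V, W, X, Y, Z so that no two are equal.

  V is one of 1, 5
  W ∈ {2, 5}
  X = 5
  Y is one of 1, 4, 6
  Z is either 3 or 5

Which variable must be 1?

X must be 5 (only option left). So V, W, Z can't be 5.
So 1 goes to V.

V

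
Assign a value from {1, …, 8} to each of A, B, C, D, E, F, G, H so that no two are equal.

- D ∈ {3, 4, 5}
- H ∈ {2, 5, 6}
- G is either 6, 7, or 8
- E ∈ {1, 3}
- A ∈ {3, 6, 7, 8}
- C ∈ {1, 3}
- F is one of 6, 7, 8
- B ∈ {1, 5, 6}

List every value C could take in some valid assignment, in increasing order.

Among the 8 variables, 2 fits only H (and all 8 values in {1, 2, 3, 4, 5, 6, 7, 8} must be used), so H = 2.
The 7 still-open variables draw from only 7 values {1, 3, 4, 5, 6, 7, 8}, so each is used; only D can be 4, hence D = 4.
Among the 6 still-open variables, 5 fits only B (and all 6 values in {1, 3, 5, 6, 7, 8} must be used), so B = 5.
C and E between them cover only {1, 3} — a naked pair. Remove those values from A.
No further eliminations apply; C can still be any of 1, 3.

1, 3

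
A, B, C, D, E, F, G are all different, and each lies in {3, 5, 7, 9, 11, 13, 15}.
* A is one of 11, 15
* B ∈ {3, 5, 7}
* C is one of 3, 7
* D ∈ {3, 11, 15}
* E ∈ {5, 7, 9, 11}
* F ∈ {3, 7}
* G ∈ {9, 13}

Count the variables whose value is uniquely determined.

The 7 variables together cover exactly {3, 5, 7, 9, 11, 13, 15} — 7 values for 7 variables — and 13 appears only in G's list, so G = 13.
The 6 still-open variables together cover exactly {3, 5, 7, 9, 11, 15} — 6 values for 6 variables — and 9 appears only in E's list, so E = 9.
Among the 5 still-open variables, 5 fits only B (and all 5 values in {3, 5, 7, 11, 15} must be used), so B = 5.
C and F between them cover only {3, 7} — a naked pair. Remove those values from D.
Determined: B=5, E=9, G=13. The other variables each still have more than one consistent value. That makes 3.

3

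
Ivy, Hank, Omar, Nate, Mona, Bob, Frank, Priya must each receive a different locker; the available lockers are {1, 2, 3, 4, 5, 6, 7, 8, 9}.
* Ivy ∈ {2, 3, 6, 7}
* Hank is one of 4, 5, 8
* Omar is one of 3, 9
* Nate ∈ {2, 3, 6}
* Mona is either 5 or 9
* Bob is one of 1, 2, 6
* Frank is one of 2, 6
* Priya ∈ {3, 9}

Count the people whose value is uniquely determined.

Omar and Priya between them cover only {3, 9} — a naked pair. Remove those values from Ivy, Nate, Mona.
Mona's domain is down to {5}, so Mona = 5. Eliminate 5 elsewhere: Hank.
Nate and Frank between them cover only {2, 6} — a naked pair. Remove those values from Ivy, Bob.
Ivy must be 7 (only option left).
Bob must be 1 (only option left).
Determined: Ivy=7, Mona=5, Bob=1. The other people each still have more than one consistent value. That makes 3.

3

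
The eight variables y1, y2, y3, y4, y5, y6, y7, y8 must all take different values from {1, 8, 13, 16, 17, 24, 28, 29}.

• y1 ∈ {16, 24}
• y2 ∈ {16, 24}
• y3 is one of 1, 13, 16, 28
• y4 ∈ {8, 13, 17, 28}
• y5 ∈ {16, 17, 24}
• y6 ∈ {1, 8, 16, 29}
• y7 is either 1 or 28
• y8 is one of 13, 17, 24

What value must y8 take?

The 8 variables draw from only 8 values {1, 8, 13, 16, 17, 24, 28, 29}, so each is used; only y6 can be 29, hence y6 = 29.
The 7 still-open variables draw from only 7 values {1, 8, 13, 16, 17, 24, 28}, so each is used; only y4 can be 8, hence y4 = 8.
The 2 variables y1 and y2 are confined to {16, 24}, which locks those values in; drop them from y3, y5, y8.
y5 has just one choice, so y5 = 17. Strike 17 from y8.
So y8 = 13.

13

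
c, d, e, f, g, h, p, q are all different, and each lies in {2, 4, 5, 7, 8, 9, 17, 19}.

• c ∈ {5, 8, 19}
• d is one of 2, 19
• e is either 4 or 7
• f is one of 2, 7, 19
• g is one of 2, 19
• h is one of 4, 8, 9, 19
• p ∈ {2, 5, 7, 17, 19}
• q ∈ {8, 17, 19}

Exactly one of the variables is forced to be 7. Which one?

The 8 variables draw from only 8 values {2, 4, 5, 7, 8, 9, 17, 19}, so each is used; only h can be 9, hence h = 9.
The 7 still-open variables together cover exactly {2, 4, 5, 7, 8, 17, 19} — 7 values for 7 variables — and 4 appears only in e's list, so e = 4.
d and g between them cover only {2, 19} — a naked pair. Remove those values from c, f, p, q.
So 7 goes to f.

f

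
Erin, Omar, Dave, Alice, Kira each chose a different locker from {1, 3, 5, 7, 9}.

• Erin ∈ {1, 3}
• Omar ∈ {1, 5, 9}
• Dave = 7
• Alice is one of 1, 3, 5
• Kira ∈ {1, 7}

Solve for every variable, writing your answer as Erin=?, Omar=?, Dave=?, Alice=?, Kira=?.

Erin=3, Omar=9, Dave=7, Alice=5, Kira=1

Dave has just one choice, so Dave = 7. Eliminate 7 elsewhere: Kira.
Kira's domain is down to {1}, so Kira = 1. Strike 1 from Erin, Omar, Alice.
Erin's domain is down to {3}, so Erin = 3. Eliminate 3 elsewhere: Alice.
That leaves Alice = 5. Remove 5 from Omar.
Omar has just one choice, so Omar = 9.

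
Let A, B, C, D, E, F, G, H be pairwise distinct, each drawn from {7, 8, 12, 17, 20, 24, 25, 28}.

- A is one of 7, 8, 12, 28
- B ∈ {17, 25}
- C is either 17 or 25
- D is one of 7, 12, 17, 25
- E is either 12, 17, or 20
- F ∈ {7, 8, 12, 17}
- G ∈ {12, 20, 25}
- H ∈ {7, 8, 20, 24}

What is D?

Among the 8 variables, 24 fits only H (and all 8 values in {7, 8, 12, 17, 20, 24, 25, 28} must be used), so H = 24.
Among the 7 still-open variables, 28 fits only A (and all 7 values in {7, 8, 12, 17, 20, 25, 28} must be used), so A = 28.
The 6 still-open variables together cover exactly {7, 8, 12, 17, 20, 25} — 6 values for 6 variables — and 8 appears only in F's list, so F = 8.
Among the 5 still-open variables, 7 fits only D (and all 5 values in {7, 12, 17, 20, 25} must be used), so D = 7.

7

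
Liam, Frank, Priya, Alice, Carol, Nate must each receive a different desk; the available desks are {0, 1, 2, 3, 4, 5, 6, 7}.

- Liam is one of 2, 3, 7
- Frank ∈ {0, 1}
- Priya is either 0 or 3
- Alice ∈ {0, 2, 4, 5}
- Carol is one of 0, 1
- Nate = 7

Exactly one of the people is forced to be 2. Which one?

Liam

Nate must be 7 (only option left). Remove 7 from Liam.
Frank and Carol share exactly the 2 values {0, 1}; by pigeonhole those values go to them, so strike 0, 1 from Priya, Alice.
Priya has just one choice, so Priya = 3. So Liam can't be 3.
So 2 goes to Liam.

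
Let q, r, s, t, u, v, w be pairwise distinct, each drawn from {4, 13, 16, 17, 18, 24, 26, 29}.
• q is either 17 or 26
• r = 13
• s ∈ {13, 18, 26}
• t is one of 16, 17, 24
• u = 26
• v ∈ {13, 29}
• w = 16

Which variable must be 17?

r has just one choice, so r = 13. Eliminate 13 elsewhere: s, v.
u must be 26 (only option left). Remove 26 from q, s.
So 17 goes to q.

q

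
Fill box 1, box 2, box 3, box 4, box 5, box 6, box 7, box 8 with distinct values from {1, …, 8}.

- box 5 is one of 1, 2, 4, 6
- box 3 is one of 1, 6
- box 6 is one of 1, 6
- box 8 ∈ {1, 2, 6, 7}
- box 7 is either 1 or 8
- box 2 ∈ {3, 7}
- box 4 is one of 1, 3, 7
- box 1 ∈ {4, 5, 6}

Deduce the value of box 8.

Among the 8 variables, 5 fits only box 1 (and all 8 values in {1, 2, 3, 4, 5, 6, 7, 8} must be used), so box 1 = 5.
The 7 still-open variables together cover exactly {1, 2, 3, 4, 6, 7, 8} — 7 values for 7 variables — and 4 appears only in box 5's list, so box 5 = 4.
Among the 6 still-open variables, 2 fits only box 8 (and all 6 values in {1, 2, 3, 6, 7, 8} must be used), so box 8 = 2.

2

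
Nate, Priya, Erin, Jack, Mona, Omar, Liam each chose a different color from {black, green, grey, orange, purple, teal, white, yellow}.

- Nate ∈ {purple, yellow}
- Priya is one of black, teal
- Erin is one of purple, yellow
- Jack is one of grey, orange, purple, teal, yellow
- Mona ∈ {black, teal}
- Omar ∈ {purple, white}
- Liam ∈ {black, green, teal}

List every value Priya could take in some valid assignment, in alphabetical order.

The 2 variables Nate and Erin are confined to {purple, yellow}, which locks those values in; drop them from Jack, Omar.
Omar has just one choice, so Omar = white.
Priya and Mona between them cover only {black, teal} — a naked pair. Remove those values from Jack, Liam.
Liam has just one choice, so Liam = green.
No further eliminations apply; Priya can still be any of black, teal.

black, teal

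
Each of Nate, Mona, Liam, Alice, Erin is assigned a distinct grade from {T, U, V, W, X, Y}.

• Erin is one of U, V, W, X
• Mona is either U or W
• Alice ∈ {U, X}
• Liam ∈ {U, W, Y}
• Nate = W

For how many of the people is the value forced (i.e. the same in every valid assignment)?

5

Nate has just one choice, so Nate = W. Strike W from Mona, Liam, Erin.
Mona has just one choice, so Mona = U. So Liam, Alice, Erin can't be U.
Liam must be Y (only option left).
Alice has just one choice, so Alice = X. Eliminate X elsewhere: Erin.
That leaves Erin = V.
Every person is fixed: Nate=W, Mona=U, Liam=Y, Alice=X, Erin=V. That makes 5.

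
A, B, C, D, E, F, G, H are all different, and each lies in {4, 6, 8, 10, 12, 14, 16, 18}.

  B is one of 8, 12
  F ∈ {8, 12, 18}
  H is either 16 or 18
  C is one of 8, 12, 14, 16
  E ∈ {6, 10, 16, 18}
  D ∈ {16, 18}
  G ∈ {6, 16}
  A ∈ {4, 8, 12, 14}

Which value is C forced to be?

The 8 variables draw from only 8 values {4, 6, 8, 10, 12, 14, 16, 18}, so each is used; only A can be 4, hence A = 4.
The 7 still-open variables together cover exactly {6, 8, 10, 12, 14, 16, 18} — 7 values for 7 variables — and 10 appears only in E's list, so E = 10.
The 6 still-open variables together cover exactly {6, 8, 12, 14, 16, 18} — 6 values for 6 variables — and 6 appears only in G's list, so G = 6.
The 5 still-open variables draw from only 5 values {8, 12, 14, 16, 18}, so each is used; only C can be 14, hence C = 14.

14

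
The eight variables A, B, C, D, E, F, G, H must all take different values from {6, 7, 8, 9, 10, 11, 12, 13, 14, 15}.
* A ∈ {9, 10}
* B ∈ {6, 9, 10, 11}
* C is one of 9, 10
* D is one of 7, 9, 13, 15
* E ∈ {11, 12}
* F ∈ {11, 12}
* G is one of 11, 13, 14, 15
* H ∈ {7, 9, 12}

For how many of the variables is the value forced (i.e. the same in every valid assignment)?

A and C share exactly the 2 values {9, 10}; by pigeonhole those values go to them, so strike 9, 10 from B, D, H.
E and F share exactly the 2 values {11, 12}; by pigeonhole those values go to them, so strike 11, 12 from B, G, H.
B must be 6 (only option left).
H has just one choice, so H = 7. Remove 7 from D.
Determined: B=6, H=7. The other variables each still have more than one consistent value. That makes 2.

2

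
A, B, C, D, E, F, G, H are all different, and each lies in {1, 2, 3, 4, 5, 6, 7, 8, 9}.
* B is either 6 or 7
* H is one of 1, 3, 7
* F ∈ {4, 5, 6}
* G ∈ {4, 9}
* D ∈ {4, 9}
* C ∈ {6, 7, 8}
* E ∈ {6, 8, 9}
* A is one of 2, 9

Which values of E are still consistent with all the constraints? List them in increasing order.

D and G between them cover only {4, 9} — a naked pair. Remove those values from A, E, F.
A's domain is down to {2}, so A = 2.
B, C, E between them cover only {6, 7, 8} — a naked triple. Remove those values from F, H.
That leaves F = 5.
No further eliminations apply; E can still be any of 6, 8.

6, 8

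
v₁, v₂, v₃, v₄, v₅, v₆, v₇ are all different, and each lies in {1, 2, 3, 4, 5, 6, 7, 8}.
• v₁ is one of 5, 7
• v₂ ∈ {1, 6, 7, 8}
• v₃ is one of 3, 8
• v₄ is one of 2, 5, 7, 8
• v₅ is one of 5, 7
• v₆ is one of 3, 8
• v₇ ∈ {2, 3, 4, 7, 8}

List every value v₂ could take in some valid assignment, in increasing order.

v₁ and v₅ share exactly the 2 values {5, 7}; by pigeonhole those values go to them, so strike 5, 7 from v₂, v₄, v₇.
v₃ and v₆ share exactly the 2 values {3, 8}; by pigeonhole those values go to them, so strike 3, 8 from v₂, v₄, v₇.
v₄ has just one choice, so v₄ = 2. Strike 2 from v₇.
v₇'s domain is down to {4}, so v₇ = 4.
No further eliminations apply; v₂ can still be any of 1, 6.

1, 6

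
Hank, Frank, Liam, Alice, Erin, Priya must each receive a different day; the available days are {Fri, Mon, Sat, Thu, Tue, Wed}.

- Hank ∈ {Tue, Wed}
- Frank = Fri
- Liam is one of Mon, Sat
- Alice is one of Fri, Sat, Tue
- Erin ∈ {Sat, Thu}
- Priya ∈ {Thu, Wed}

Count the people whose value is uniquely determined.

2

Frank's domain is down to {Fri}, so Frank = Fri. Eliminate Fri elsewhere: Alice.
The 5 still-open variables draw from only 5 values {Mon, Sat, Thu, Tue, Wed}, so each is used; only Liam can be Mon, hence Liam = Mon.
Determined: Frank=Fri, Liam=Mon. The other people each still have more than one consistent value. That makes 2.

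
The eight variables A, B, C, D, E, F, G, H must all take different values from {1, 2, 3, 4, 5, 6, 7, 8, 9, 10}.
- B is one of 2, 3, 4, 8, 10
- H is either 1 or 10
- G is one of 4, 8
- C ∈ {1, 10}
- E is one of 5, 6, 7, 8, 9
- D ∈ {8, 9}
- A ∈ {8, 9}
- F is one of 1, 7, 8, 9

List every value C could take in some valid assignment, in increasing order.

A and D share exactly the 2 values {8, 9}; by pigeonhole those values go to them, so strike 8, 9 from B, E, F, G.
G has just one choice, so G = 4. So B can't be 4.
C and H between them cover only {1, 10} — a naked pair. Remove those values from B, F.
F has just one choice, so F = 7. Strike 7 from E.
No further eliminations apply; C can still be any of 1, 10.

1, 10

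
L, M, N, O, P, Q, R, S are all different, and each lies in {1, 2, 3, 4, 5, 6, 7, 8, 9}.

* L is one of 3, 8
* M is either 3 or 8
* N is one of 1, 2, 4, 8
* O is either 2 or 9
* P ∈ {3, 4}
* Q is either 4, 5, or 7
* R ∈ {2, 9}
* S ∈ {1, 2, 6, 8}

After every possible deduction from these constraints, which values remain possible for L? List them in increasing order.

The 2 variables L and M are confined to {3, 8}, which locks those values in; drop them from N, P, S.
That leaves P = 4. So N, Q can't be 4.
O and R between them cover only {2, 9} — a naked pair. Remove those values from N, S.
That leaves N = 1. Strike 1 from S.
S must be 6 (only option left).
No further eliminations apply; L can still be any of 3, 8.

3, 8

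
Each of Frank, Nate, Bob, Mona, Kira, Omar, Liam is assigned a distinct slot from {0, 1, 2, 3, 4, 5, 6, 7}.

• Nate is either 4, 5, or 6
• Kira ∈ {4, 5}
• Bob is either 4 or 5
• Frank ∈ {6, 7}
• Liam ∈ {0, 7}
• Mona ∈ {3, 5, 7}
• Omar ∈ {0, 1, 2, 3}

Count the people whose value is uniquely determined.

4

Bob and Kira between them cover only {4, 5} — a naked pair. Remove those values from Nate, Mona.
Nate's domain is down to {6}, so Nate = 6. Remove 6 from Frank.
That leaves Frank = 7. So Mona, Liam can't be 7.
Mona must be 3 (only option left). Eliminate 3 elsewhere: Omar.
Liam has just one choice, so Liam = 0. Strike 0 from Omar.
Determined: Frank=7, Nate=6, Mona=3, Liam=0. The other people each still have more than one consistent value. That makes 4.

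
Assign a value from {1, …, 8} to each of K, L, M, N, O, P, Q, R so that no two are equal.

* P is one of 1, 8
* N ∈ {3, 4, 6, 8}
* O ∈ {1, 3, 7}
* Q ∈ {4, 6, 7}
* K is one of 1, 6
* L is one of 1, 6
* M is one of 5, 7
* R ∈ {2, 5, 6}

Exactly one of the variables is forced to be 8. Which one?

Among the 8 variables, 2 fits only R (and all 8 values in {1, 2, 3, 4, 5, 6, 7, 8} must be used), so R = 2.
The 7 still-open variables draw from only 7 values {1, 3, 4, 5, 6, 7, 8}, so each is used; only M can be 5, hence M = 5.
K and L between them cover only {1, 6} — a naked pair. Remove those values from N, O, P, Q.
So 8 goes to P.

P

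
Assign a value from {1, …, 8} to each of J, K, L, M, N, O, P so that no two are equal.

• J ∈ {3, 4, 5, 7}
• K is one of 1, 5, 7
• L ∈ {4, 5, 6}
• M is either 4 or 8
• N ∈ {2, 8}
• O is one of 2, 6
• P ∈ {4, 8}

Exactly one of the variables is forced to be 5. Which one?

L

M and P share exactly the 2 values {4, 8}; by pigeonhole those values go to them, so strike 4, 8 from J, L, N.
N's domain is down to {2}, so N = 2. Strike 2 from O.
O's domain is down to {6}, so O = 6. Strike 6 from L.
So 5 goes to L.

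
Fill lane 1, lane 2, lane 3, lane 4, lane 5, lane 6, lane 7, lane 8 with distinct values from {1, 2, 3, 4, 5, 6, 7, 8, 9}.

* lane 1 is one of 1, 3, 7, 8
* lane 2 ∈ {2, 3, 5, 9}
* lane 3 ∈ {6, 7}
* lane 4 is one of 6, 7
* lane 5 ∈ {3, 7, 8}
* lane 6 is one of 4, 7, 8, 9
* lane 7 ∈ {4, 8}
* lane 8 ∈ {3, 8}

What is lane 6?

lane 3 and lane 4 share exactly the 2 values {6, 7}; by pigeonhole those values go to them, so strike 6, 7 from lane 1, lane 5, lane 6.
The 2 variables lane 5 and lane 8 are confined to {3, 8}, which locks those values in; drop them from lane 1, lane 2, lane 6, lane 7.
lane 1 has just one choice, so lane 1 = 1.
That leaves lane 7 = 4. Strike 4 from lane 6.
So lane 6 = 9.

9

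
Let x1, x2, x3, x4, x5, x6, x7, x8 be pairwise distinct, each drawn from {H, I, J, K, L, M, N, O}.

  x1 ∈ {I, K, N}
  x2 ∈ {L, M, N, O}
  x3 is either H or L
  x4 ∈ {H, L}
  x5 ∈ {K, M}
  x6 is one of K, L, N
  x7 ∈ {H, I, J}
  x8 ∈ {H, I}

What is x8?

I

Among the 8 variables, J fits only x7 (and all 8 values in {H, I, J, K, L, M, N, O} must be used), so x7 = J.
The 7 still-open variables together cover exactly {H, I, K, L, M, N, O} — 7 values for 7 variables — and O appears only in x2's list, so x2 = O.
The 6 still-open variables together cover exactly {H, I, K, L, M, N} — 6 values for 6 variables — and M appears only in x5's list, so x5 = M.
x3 and x4 share exactly the 2 values {H, L}; by pigeonhole those values go to them, so strike H, L from x6, x8.
So x8 = I.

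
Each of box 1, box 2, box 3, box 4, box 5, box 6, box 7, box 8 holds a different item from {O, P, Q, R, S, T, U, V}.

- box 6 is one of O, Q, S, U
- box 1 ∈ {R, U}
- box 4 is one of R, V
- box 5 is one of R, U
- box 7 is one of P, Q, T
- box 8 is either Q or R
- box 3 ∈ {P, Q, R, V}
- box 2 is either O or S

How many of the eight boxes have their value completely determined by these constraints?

4

The 8 variables together cover exactly {O, P, Q, R, S, T, U, V} — 8 values for 8 variables — and T appears only in box 7's list, so box 7 = T.
The 7 still-open variables together cover exactly {O, P, Q, R, S, U, V} — 7 values for 7 variables — and P appears only in box 3's list, so box 3 = P.
The 6 still-open variables draw from only 6 values {O, Q, R, S, U, V}, so each is used; only box 4 can be V, hence box 4 = V.
box 1 and box 5 share exactly the 2 values {R, U}; by pigeonhole those values go to them, so strike R, U from box 6, box 8.
box 8 has just one choice, so box 8 = Q. Eliminate Q elsewhere: box 6.
Determined: box 3=P, box 4=V, box 7=T, box 8=Q. The other boxes each still have more than one consistent value. That makes 4.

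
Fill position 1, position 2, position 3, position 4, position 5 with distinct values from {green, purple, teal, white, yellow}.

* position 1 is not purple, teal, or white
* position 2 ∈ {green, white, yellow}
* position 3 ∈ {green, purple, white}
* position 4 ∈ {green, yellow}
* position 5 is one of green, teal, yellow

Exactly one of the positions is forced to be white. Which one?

The 5 variables draw from only 5 values {green, purple, teal, white, yellow}, so each is used; only position 3 can be purple, hence position 3 = purple.
The 4 still-open variables draw from only 4 values {green, teal, white, yellow}, so each is used; only position 5 can be teal, hence position 5 = teal.
Among the 3 still-open variables, white fits only position 2 (and all 3 values in {green, white, yellow} must be used), so position 2 = white.

position 2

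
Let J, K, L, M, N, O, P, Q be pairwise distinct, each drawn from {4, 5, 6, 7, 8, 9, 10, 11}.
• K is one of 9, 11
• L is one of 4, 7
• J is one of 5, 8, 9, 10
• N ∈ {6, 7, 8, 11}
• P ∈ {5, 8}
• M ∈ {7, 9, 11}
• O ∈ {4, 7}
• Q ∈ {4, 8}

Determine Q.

Among the 8 variables, 6 fits only N (and all 8 values in {4, 5, 6, 7, 8, 9, 10, 11} must be used), so N = 6.
The 7 still-open variables draw from only 7 values {4, 5, 7, 8, 9, 10, 11}, so each is used; only J can be 10, hence J = 10.
The 6 still-open variables draw from only 6 values {4, 5, 7, 8, 9, 11}, so each is used; only P can be 5, hence P = 5.
The 5 still-open variables draw from only 5 values {4, 7, 8, 9, 11}, so each is used; only Q can be 8, hence Q = 8.

8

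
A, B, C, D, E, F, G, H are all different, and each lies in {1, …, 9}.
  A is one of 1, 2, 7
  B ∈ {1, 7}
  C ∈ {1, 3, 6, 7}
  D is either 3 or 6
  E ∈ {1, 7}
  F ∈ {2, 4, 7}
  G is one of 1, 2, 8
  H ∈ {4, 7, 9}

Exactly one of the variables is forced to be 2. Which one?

A

Among the 8 variables, 8 fits only G (and all 8 values in {1, 2, 3, 4, 6, 7, 8, 9} must be used), so G = 8.
The 7 still-open variables draw from only 7 values {1, 2, 3, 4, 6, 7, 9}, so each is used; only H can be 9, hence H = 9.
The 6 still-open variables draw from only 6 values {1, 2, 3, 4, 6, 7}, so each is used; only F can be 4, hence F = 4.
Among the 5 still-open variables, 2 fits only A (and all 5 values in {1, 2, 3, 6, 7} must be used), so A = 2.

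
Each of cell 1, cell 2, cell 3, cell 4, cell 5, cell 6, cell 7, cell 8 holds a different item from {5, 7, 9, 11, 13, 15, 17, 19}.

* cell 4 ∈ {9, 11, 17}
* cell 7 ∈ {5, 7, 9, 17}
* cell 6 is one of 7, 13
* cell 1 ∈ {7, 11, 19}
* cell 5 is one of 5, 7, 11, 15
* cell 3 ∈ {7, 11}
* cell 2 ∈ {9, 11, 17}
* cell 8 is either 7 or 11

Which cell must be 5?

Among the 8 variables, 13 fits only cell 6 (and all 8 values in {5, 7, 9, 11, 13, 15, 17, 19} must be used), so cell 6 = 13.
Among the 7 still-open variables, 15 fits only cell 5 (and all 7 values in {5, 7, 9, 11, 15, 17, 19} must be used), so cell 5 = 15.
The 6 still-open variables together cover exactly {5, 7, 9, 11, 17, 19} — 6 values for 6 variables — and 5 appears only in cell 7's list, so cell 7 = 5.

cell 7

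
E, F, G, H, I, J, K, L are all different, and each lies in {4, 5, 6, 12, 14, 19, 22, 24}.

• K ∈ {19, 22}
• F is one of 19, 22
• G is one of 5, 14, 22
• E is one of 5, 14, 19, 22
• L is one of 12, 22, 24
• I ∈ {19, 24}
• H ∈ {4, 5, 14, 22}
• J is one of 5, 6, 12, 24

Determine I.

24

The 8 variables draw from only 8 values {4, 5, 6, 12, 14, 19, 22, 24}, so each is used; only H can be 4, hence H = 4.
The 7 still-open variables together cover exactly {5, 6, 12, 14, 19, 22, 24} — 7 values for 7 variables — and 6 appears only in J's list, so J = 6.
Among the 6 still-open variables, 12 fits only L (and all 6 values in {5, 12, 14, 19, 22, 24} must be used), so L = 12.
The 5 still-open variables draw from only 5 values {5, 14, 19, 22, 24}, so each is used; only I can be 24, hence I = 24.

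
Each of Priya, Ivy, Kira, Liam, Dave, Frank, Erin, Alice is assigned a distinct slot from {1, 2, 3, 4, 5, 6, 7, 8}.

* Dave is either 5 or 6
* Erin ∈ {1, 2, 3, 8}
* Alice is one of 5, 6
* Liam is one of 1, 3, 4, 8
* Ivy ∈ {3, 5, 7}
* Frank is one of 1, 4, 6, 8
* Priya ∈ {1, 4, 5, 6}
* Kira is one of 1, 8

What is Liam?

The 8 variables draw from only 8 values {1, 2, 3, 4, 5, 6, 7, 8}, so each is used; only Erin can be 2, hence Erin = 2.
Among the 7 still-open variables, 7 fits only Ivy (and all 7 values in {1, 3, 4, 5, 6, 7, 8} must be used), so Ivy = 7.
Among the 6 still-open variables, 3 fits only Liam (and all 6 values in {1, 3, 4, 5, 6, 8} must be used), so Liam = 3.

3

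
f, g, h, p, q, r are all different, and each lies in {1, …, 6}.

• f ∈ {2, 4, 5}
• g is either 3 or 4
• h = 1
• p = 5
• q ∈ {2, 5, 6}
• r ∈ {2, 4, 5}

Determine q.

6

h must be 1 (only option left).
p's domain is down to {5}, so p = 5. Remove 5 from f, q, r.
The 4 still-open variables draw from only 4 values {2, 3, 4, 6}, so each is used; only g can be 3, hence g = 3.
The 3 still-open variables draw from only 3 values {2, 4, 6}, so each is used; only q can be 6, hence q = 6.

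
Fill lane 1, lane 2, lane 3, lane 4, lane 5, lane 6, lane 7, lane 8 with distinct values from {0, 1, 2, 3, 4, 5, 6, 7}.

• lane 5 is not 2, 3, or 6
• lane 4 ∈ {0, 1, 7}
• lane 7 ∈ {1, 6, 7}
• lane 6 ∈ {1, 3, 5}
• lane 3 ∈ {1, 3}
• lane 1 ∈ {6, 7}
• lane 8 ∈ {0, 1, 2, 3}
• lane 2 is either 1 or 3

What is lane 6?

Among the 8 variables, 2 fits only lane 8 (and all 8 values in {0, 1, 2, 3, 4, 5, 6, 7} must be used), so lane 8 = 2.
The 7 still-open variables draw from only 7 values {0, 1, 3, 4, 5, 6, 7}, so each is used; only lane 5 can be 4, hence lane 5 = 4.
The 6 still-open variables together cover exactly {0, 1, 3, 5, 6, 7} — 6 values for 6 variables — and 0 appears only in lane 4's list, so lane 4 = 0.
Among the 5 still-open variables, 5 fits only lane 6 (and all 5 values in {1, 3, 5, 6, 7} must be used), so lane 6 = 5.

5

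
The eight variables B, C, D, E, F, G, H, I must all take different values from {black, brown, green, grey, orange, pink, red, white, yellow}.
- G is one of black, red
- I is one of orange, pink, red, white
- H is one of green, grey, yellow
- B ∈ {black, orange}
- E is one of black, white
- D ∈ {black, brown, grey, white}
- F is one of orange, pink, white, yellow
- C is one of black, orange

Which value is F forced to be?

B and C between them cover only {black, orange} — a naked pair. Remove those values from D, E, F, G, I.
That leaves E = white. Strike white from D, F, I.
G's domain is down to {red}, so G = red. Remove red from I.
I must be pink (only option left). Strike pink from F.
So F = yellow.

yellow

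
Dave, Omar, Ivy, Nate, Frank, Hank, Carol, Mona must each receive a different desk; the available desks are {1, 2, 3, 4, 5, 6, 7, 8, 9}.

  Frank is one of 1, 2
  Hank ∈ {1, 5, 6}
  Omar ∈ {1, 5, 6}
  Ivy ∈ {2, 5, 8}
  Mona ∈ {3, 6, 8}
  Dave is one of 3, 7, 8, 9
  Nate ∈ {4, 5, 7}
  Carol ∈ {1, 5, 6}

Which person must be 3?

Mona

Omar, Hank, Carol share exactly the 3 values {1, 5, 6}; by pigeonhole those values go to them, so strike 1, 5, 6 from Ivy, Nate, Frank, Mona.
Frank has just one choice, so Frank = 2. Remove 2 from Ivy.
Ivy has just one choice, so Ivy = 8. Remove 8 from Dave, Mona.
So 3 goes to Mona.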